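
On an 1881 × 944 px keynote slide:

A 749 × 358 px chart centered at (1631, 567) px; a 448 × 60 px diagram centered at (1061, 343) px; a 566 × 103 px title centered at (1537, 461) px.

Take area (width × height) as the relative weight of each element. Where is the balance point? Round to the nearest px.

(1572, 532)

Taking area as weight: chart 749·358 = 268142, diagram 448·60 = 26880, title 566·103 = 58298. Sum 353320.
x-moment: 268142·1631 + 26880·1061 + 58298·1537 = 555463308; centroid 555463308/353320 ≈ 1572.13.
y-moment: 268142·567 + 26880·343 + 58298·461 = 188131732; centroid 188131732/353320 ≈ 532.47.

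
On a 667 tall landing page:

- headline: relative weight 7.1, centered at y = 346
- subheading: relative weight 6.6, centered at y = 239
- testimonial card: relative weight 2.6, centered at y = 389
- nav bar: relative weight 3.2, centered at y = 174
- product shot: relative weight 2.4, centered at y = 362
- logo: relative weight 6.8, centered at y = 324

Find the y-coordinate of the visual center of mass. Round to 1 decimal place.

y ≈ 302.2

Weights sum to 7.1 + 6.6 + 2.6 + 3.2 + 2.4 + 6.8 = 28.7.
Σw·y = 8674.2; ȳ = 8674.2/28.7 ≈ 302.24.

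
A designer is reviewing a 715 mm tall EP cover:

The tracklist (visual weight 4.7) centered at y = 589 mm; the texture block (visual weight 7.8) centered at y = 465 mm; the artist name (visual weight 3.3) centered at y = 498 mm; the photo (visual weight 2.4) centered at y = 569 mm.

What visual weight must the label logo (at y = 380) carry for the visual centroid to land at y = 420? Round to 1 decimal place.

w ≈ 44.0

Fixed elements: Σw = 4.7 + 7.8 + 3.3 + 2.4 = 18.2, Σw·y = 4.7·589 + 7.8·465 + 3.3·498 + 2.4·569 = 9404.3.
Set Σw·y/Σw = 420: (9404.3 + 380w) = 420·(18.2 + w).
So w = (420·18.2 − 9404.3)/(380 − 420) = -1760.3/-40 ≈ 44.01.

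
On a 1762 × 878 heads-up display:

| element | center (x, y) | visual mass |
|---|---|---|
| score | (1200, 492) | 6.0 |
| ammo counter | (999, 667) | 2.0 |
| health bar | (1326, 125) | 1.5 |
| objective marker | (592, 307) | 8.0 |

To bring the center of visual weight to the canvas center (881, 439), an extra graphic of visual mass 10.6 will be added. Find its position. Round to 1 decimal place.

After adding the extra graphic, total weight = 6.0 + 2.0 + 1.5 + 8.0 + 10.6 = 28.1.
Along x: (15923.0 + 10.6·x) / 28.1 = 881 (existing moment 6.0·1200 + 2.0·999 + 1.5·1326 + 8.0·592 = 15923.0) ⇒ x = (24756.1 − 15923.0) / 10.6 ≈ 833.31.
Along y: (6929.5 + 10.6·y) / 28.1 = 439 (existing moment 6.0·492 + 2.0·667 + 1.5·125 + 8.0·307 = 6929.5) ⇒ y = (12335.9 − 6929.5) / 10.6 ≈ 510.04.

(833.3, 510.0)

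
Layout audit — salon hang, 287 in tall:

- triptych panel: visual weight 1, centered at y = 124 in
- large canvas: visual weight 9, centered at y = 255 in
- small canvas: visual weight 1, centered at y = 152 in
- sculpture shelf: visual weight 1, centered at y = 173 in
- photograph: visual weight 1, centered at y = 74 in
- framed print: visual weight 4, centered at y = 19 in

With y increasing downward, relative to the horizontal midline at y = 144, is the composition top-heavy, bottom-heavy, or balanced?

Total weight = 1 + 9 + 1 + 1 + 1 + 4 = 17.
y-moment: 1·124 + 9·255 + 1·152 + 1·173 + 1·74 + 4·19 = 2894; centroid 2894/17 ≈ 170.24.
170.2 lies below (larger y than) the midline 144, so the layout is bottom-heavy.

bottom-heavy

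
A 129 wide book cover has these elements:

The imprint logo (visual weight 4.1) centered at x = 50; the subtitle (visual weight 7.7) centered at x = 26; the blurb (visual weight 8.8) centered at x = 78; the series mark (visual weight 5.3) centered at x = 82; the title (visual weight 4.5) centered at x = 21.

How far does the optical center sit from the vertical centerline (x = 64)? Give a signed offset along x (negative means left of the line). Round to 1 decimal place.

Total weight = 4.1 + 7.7 + 8.8 + 5.3 + 4.5 = 30.4.
Σw·x = 4.1·50 + 7.7·26 + 8.8·78 + 5.3·82 + 4.5·21 = 1620.7, so x̄ = 1620.7/30.4 ≈ 53.31.
Difference: 53.31 − 64 ≈ -10.69.

≈ -10.7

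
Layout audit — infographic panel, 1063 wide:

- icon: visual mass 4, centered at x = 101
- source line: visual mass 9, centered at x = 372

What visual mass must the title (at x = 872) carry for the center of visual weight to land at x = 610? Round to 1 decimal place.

w ≈ 15.9

Existing Σw = 13 (4 + 9); existing moment 4·101 + 9·372 = 3752.
Set Σw·x/Σw = 610: (3752 + 872w) = 610·(13 + w).
Rearranging, w·(872 − 610) = 610·13 − 3752 = 4178, so w ≈ 4178/262 = 15.95.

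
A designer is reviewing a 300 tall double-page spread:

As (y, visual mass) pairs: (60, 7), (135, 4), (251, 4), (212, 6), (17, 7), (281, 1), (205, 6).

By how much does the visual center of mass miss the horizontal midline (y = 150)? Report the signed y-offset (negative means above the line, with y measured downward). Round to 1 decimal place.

Total weight = 7 + 4 + 4 + 6 + 7 + 1 + 6 = 35.
y-moment: 7·60 + 4·135 + 4·251 + 6·212 + 7·17 + 1·281 + 6·205 = 4866; centroid 4866/35 ≈ 139.03.
Offset from y = 150: 139.03 − 150 ≈ -10.97.

≈ -11.0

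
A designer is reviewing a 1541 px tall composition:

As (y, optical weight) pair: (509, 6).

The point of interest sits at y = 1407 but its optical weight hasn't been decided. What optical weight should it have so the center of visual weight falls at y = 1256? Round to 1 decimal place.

The single fixed element contributes weight 6, moment 6·509 = 3054.
Balance at y = 1256 requires (3054 + w·1407) / (6 + w) = 1256.
Rearranging, w·(1407 − 1256) = 1256·6 − 3054 = 4482, so w ≈ 4482/151 = 29.68.

w ≈ 29.7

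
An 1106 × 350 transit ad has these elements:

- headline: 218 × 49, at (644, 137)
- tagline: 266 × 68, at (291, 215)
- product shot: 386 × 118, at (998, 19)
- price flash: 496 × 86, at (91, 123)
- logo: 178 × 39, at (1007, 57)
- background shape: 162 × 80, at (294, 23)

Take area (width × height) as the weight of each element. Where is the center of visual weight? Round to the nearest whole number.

(528, 89)

Areas: headline 218·49 = 10682, tagline 266·68 = 18088, product shot 386·118 = 45548, price flash 496·86 = 42656, logo 178·39 = 6942, background shape 162·80 = 12960. Total weight = 136876.
x-moment: 10682·644 + 18088·291 + 45548·998 + 42656·91 + 6942·1007 + 12960·294 = 72282250; centroid 72282250/136876 ≈ 528.09.
y-moment: 10682·137 + 18088·215 + 45548·19 + 42656·123 + 6942·57 + 12960·23 = 12158228; centroid 12158228/136876 ≈ 88.83.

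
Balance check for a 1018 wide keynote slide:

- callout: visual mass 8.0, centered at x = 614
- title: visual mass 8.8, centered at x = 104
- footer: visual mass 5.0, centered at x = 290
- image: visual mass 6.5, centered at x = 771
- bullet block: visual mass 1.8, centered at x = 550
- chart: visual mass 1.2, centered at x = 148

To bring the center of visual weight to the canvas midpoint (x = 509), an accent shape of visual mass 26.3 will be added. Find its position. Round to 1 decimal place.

x ≈ 603.1

With the accent shape, Σw becomes 8.0 + 8.8 + 5.0 + 6.5 + 1.8 + 1.2 + 26.3 = 57.6.
x: target moment 57.6×509 = 29318.4; current 8.0·614 + 8.8·104 + 5.0·290 + 6.5·771 + 1.8·550 + 1.2·148 = 13456.3; the accent shape supplies 15862.1, so x = 15862.1/26.3 ≈ 603.12.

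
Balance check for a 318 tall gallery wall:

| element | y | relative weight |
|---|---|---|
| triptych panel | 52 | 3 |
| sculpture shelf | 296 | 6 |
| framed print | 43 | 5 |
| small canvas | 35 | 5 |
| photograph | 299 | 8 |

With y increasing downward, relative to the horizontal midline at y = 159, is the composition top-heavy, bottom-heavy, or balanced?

Σw = 3 + 6 + 5 + 5 + 8 = 27.
y-moment: 3·52 + 6·296 + 5·43 + 5·35 + 8·299 = 4714; centroid 4714/27 ≈ 174.59.
Since 174.6 is below (larger y than) 159, the composition reads bottom-heavy.

bottom-heavy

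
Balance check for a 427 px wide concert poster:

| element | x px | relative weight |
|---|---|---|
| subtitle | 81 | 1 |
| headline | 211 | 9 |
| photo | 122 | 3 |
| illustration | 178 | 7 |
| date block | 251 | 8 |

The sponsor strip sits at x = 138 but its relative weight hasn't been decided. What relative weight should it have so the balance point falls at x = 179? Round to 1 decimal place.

w ≈ 14.3

Existing Σw = 28 (1 + 9 + 3 + 7 + 8); existing moment 1·81 + 9·211 + 3·122 + 7·178 + 8·251 = 5600.
Balance at x = 179 requires (5600 + w·138) / (28 + w) = 179.
Solving: w = (179·28 − 5600) / (138 − 179) = -588 / -41 ≈ 14.34.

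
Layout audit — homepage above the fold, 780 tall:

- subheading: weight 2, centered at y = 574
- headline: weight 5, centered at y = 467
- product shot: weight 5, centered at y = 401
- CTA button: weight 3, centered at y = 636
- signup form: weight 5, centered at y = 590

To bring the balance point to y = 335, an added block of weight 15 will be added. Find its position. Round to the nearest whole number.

New total weight: (2 + 5 + 5 + 3 + 5) + 15 = 35.
Along y: (10346 + 15·y) / 35 = 335 (existing moment 2·574 + 5·467 + 5·401 + 3·636 + 5·590 = 10346) ⇒ y = (11725 − 10346) / 15 ≈ 91.93.

y ≈ 92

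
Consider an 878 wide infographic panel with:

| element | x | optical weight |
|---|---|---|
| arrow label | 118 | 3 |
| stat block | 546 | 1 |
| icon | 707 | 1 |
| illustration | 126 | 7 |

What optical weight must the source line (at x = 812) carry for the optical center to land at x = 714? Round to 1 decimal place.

Existing Σw = 12 (3 + 1 + 1 + 7); existing moment 3·118 + 1·546 + 1·707 + 7·126 = 2489.
Balance at x = 714 requires (2489 + w·812) / (12 + w) = 714.
So w = (714·12 − 2489)/(812 − 714) = 6079/98 ≈ 62.03.

w ≈ 62.0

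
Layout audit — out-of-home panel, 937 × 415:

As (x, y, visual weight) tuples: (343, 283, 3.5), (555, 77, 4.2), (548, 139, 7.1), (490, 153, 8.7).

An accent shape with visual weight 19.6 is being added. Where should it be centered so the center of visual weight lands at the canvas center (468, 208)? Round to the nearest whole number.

With the accent shape, Σw becomes 3.5 + 4.2 + 7.1 + 8.7 + 19.6 = 43.1.
x: need Σw·x = 43.1·468 = 20170.8. Existing = 3.5·343 + 4.2·555 + 7.1·548 + 8.7·490 = 11685.3. Remainder 8485.5 / 19.6 ≈ 432.93.
y: need Σw·y = 43.1·208 = 8964.8. Existing = 3.5·283 + 4.2·77 + 7.1·139 + 8.7·153 = 3631.9. Remainder 5332.9 / 19.6 ≈ 272.09.

(433, 272)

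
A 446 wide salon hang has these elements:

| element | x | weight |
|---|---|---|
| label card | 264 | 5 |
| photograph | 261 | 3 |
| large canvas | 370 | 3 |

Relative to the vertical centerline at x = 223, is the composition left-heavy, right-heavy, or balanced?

right-heavy

Weights sum to 5 + 3 + 3 = 11.
Σw·x = 5·264 + 3·261 + 3·370 = 3213, so x̄ = 3213/11 ≈ 292.09.
292.1 lies right of the midline 223, so the layout is right-heavy.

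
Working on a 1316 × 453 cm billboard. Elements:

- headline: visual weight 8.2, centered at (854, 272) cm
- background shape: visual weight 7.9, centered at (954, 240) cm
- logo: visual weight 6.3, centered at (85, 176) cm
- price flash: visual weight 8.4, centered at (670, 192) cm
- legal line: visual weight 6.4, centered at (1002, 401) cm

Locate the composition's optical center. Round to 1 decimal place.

(728.9, 253.1)

Σw = 8.2 + 7.9 + 6.3 + 8.4 + 6.4 = 37.2.
x-moment: 8.2·854 + 7.9·954 + 6.3·85 + 8.4·670 + 6.4·1002 = 27115.7; centroid 27115.7/37.2 ≈ 728.92.
y-moment: 8.2·272 + 7.9·240 + 6.3·176 + 8.4·192 + 6.4·401 = 9414.4; centroid 9414.4/37.2 ≈ 253.08.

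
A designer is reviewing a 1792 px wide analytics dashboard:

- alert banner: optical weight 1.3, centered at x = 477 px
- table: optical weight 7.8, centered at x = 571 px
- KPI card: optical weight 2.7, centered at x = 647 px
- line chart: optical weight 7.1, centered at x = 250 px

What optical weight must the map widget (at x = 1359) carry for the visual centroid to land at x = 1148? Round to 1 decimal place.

w ≈ 62.1

Known weights sum to 1.3 + 7.8 + 2.7 + 7.1 = 18.9; their moment is 1.3·477 + 7.8·571 + 2.7·647 + 7.1·250 = 8595.8.
Set Σw·x/Σw = 1148: (8595.8 + 1359w) = 1148·(18.9 + w).
Rearranging, w·(1359 − 1148) = 1148·18.9 − 8595.8 = 13101.4, so w ≈ 13101.4/211 = 62.09.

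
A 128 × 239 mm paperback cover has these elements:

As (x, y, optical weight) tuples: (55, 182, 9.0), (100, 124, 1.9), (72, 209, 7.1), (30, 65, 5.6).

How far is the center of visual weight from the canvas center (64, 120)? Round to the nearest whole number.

≈ 38 mm

Total weight = 9.0 + 1.9 + 7.1 + 5.6 = 23.6.
Σw·x = 9.0·55 + 1.9·100 + 7.1·72 + 5.6·30 = 1364.2, so x̄ = 1364.2/23.6 ≈ 57.81.
Σw·y = 9.0·182 + 1.9·124 + 7.1·209 + 5.6·65 = 3721.5, so ȳ = 3721.5/23.6 ≈ 157.69.
Relative to (64, 120): Δ = (-6.19, 37.69); |Δ| = √(-6.19² + 37.69²) ≈ 38.20.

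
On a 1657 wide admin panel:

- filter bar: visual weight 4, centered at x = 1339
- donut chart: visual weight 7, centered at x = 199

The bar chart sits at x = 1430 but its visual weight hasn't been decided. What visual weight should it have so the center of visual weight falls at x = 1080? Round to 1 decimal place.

Known weights sum to 4 + 7 = 11; their moment is 4·1339 + 7·199 = 6749.
For the centroid to hit 1080: (6749 + w·1430) / (11 + w) = 1080.
Rearranging, w·(1430 − 1080) = 1080·11 − 6749 = 5131, so w ≈ 5131/350 = 14.66.

w ≈ 14.7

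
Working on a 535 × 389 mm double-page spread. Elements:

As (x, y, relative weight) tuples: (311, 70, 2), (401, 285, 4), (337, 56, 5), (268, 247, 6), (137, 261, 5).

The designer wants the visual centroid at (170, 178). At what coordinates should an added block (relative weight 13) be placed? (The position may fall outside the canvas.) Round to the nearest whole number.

New total weight: (2 + 4 + 5 + 6 + 5) + 13 = 35.
Along x: (6204 + 13·x) / 35 = 170 (existing moment 2·311 + 4·401 + 5·337 + 6·268 + 5·137 = 6204) ⇒ x = (5950 − 6204) / 13 ≈ -19.54.
Along y: (4347 + 13·y) / 35 = 178 (existing moment 2·70 + 4·285 + 5·56 + 6·247 + 5·261 = 4347) ⇒ y = (6230 − 4347) / 13 ≈ 144.85.

(-20, 145)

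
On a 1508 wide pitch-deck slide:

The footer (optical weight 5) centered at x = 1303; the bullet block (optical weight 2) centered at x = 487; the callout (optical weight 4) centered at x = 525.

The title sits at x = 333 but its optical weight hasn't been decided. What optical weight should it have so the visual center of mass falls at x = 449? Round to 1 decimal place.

Existing Σw = 11 (5 + 2 + 4); existing moment 5·1303 + 2·487 + 4·525 = 9589.
Balance at x = 449 requires (9589 + w·333) / (11 + w) = 449.
Rearranging, w·(333 − 449) = 449·11 − 9589 = -4650, so w ≈ -4650/-116 = 40.09.

w ≈ 40.1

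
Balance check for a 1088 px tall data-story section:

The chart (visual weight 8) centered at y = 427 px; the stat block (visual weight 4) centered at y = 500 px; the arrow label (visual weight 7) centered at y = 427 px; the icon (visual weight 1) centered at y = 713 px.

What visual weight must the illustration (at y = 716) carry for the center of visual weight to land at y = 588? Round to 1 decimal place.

w ≈ 20.6

Known weights sum to 8 + 4 + 7 + 1 = 20; their moment is 8·427 + 4·500 + 7·427 + 1·713 = 9118.
For the centroid to hit 588: (9118 + w·716) / (20 + w) = 588.
So w = (588·20 − 9118)/(716 − 588) = 2642/128 ≈ 20.64.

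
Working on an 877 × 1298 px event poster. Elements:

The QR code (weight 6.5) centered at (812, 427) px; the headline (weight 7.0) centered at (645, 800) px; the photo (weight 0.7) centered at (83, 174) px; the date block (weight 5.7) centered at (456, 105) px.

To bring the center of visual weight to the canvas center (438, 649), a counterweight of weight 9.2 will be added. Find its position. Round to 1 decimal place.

After adding the counterweight, total weight = 6.5 + 7.0 + 0.7 + 5.7 + 9.2 = 29.1.
Along x: (12450.3 + 9.2·x) / 29.1 = 438 (existing moment 6.5·812 + 7.0·645 + 0.7·83 + 5.7·456 = 12450.3) ⇒ x = (12745.8 − 12450.3) / 9.2 ≈ 32.12.
Along y: (9095.8 + 9.2·y) / 29.1 = 649 (existing moment 6.5·427 + 7.0·800 + 0.7·174 + 5.7·105 = 9095.8) ⇒ y = (18885.9 − 9095.8) / 9.2 ≈ 1064.14.

(32.1, 1064.1)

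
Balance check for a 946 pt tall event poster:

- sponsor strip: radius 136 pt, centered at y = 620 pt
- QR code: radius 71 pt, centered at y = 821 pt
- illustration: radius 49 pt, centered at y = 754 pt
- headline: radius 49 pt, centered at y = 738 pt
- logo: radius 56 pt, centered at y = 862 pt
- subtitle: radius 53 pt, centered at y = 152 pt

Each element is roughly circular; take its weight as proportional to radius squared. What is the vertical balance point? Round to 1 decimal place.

y ≈ 651.0

r² weights: sponsor strip 136² = 18496, QR code 71² = 5041, illustration 49² = 2401, headline 49² = 2401, logo 56² = 3136, subtitle 53² = 2809. Total = 34284.
y: moment 22318673 / weight 34284 ≈ 650.99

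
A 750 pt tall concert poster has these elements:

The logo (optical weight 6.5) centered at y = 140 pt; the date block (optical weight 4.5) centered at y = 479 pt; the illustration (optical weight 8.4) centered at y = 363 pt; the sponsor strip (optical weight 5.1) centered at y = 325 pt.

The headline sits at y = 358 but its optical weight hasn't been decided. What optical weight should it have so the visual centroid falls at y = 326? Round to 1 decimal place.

Existing Σw = 24.5 (6.5 + 4.5 + 8.4 + 5.1); existing moment 6.5·140 + 4.5·479 + 8.4·363 + 5.1·325 = 7772.2.
For the centroid to hit 326: (7772.2 + w·358) / (24.5 + w) = 326.
Rearranging, w·(358 − 326) = 326·24.5 − 7772.2 = 214.8, so w ≈ 214.8/32 = 6.71.

w ≈ 6.7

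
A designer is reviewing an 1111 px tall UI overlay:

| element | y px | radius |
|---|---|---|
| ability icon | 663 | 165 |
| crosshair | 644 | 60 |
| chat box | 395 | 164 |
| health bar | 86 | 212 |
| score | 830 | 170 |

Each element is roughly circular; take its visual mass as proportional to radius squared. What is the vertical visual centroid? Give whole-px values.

y ≈ 447

r² weights: ability icon 165² = 27225, crosshair 60² = 3600, chat box 164² = 26896, health bar 212² = 44944, score 170² = 28900. Total = 131565.
Σw·y = 27225·663 + 3600·644 + 26896·395 + 44944·86 + 28900·830 = 58844679, so ȳ = 58844679/131565 ≈ 447.27.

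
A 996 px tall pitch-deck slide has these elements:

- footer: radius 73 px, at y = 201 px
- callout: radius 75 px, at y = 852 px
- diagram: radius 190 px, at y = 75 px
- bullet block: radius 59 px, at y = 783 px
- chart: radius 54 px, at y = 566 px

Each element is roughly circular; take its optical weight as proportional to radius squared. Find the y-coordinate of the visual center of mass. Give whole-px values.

y ≈ 242

Weights ∝ r²: footer 73² = 5329, callout 75² = 5625, diagram 190² = 36100, bullet block 59² = 3481, chart 54² = 2916; Σw = 53451.
y: (5329·201 + 5625·852 + 36100·75 + 3481·783 + 2916·566) / 53451 = 12947208 / 53451 ≈ 242.23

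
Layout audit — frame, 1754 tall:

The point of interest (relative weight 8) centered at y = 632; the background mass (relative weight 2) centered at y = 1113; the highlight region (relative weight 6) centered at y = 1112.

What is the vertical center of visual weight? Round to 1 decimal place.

Total weight = 8 + 2 + 6 = 16.
y-moment: 8·632 + 2·1113 + 6·1112 = 13954; centroid 13954/16 ≈ 872.12.

y ≈ 872.1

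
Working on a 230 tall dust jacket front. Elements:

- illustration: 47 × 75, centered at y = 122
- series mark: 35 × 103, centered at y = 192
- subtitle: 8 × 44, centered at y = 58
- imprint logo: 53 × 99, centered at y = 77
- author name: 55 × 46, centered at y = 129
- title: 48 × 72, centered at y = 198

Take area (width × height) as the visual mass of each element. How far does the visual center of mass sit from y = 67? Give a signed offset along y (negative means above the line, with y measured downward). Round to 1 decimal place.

Taking area as weight: illustration 47·75 = 3525, series mark 35·103 = 3605, subtitle 8·44 = 352, imprint logo 53·99 = 5247, author name 55·46 = 2530, title 48·72 = 3456. Sum 18715.
y: moment 2557303 / weight 18715 ≈ 136.64
Offset from y = 67: 136.64 − 67 ≈ 69.64.

≈ 69.6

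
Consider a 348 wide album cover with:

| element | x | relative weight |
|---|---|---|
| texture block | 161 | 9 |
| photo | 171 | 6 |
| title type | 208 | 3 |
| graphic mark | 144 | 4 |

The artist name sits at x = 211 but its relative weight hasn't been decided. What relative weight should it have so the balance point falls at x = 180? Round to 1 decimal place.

Fixed elements: Σw = 9 + 6 + 3 + 4 = 22, Σw·x = 9·161 + 6·171 + 3·208 + 4·144 = 3675.
Set Σw·x/Σw = 180: (3675 + 211w) = 180·(22 + w).
Solving: w = (180·22 − 3675) / (211 − 180) = 285 / 31 ≈ 9.19.

w ≈ 9.2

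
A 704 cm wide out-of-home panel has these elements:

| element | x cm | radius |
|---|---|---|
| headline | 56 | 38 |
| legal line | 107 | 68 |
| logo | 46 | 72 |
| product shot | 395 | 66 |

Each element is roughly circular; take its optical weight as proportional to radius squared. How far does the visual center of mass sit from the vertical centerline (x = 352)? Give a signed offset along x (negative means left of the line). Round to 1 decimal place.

r² weights: headline 38² = 1444, legal line 68² = 4624, logo 72² = 5184, product shot 66² = 4356. Total = 15608.
x-moment: 1444·56 + 4624·107 + 5184·46 + 4356·395 = 2534716; centroid 2534716/15608 ≈ 162.40.
Against x = 352, that's 162.40 − 352 = -189.60.

≈ -189.6 cm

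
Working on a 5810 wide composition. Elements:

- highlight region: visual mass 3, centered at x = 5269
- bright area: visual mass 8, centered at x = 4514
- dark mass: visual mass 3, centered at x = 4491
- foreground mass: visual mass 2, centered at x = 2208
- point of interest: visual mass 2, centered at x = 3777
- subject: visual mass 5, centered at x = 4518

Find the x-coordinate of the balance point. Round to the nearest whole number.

x ≈ 4346

Σw = 3 + 8 + 3 + 2 + 2 + 5 = 23.
x: moment 99952 / weight 23 ≈ 4345.74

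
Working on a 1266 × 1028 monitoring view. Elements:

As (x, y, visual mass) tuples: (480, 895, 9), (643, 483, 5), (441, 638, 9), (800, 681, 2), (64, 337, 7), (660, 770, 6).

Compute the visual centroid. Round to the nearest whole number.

(461, 646)

Total weight = 9 + 5 + 9 + 2 + 7 + 6 = 38.
x-moment: 9·480 + 5·643 + 9·441 + 2·800 + 7·64 + 6·660 = 17512; centroid 17512/38 ≈ 460.84.
y-moment: 9·895 + 5·483 + 9·638 + 2·681 + 7·337 + 6·770 = 24553; centroid 24553/38 ≈ 646.13.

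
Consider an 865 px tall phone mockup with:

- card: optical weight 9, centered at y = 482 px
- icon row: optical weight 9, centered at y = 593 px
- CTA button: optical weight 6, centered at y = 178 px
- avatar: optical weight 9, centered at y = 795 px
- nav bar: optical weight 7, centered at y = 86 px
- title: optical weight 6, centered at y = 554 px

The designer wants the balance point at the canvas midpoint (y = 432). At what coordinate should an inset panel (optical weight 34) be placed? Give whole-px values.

y ≈ 375

With the inset panel, Σw becomes 9 + 9 + 6 + 9 + 7 + 6 + 34 = 80.
y: target moment 80×432 = 34560; current 9·482 + 9·593 + 6·178 + 9·795 + 7·86 + 6·554 = 21824; the inset panel supplies 12736, so y = 12736/34 ≈ 374.59.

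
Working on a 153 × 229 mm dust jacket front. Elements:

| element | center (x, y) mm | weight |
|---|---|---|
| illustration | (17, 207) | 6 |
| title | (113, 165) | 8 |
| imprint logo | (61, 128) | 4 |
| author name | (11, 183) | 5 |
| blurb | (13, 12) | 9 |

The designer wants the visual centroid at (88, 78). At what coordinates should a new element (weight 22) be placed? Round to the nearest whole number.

(151, 5)

After adding the new element, total weight = 6 + 8 + 4 + 5 + 9 + 22 = 54.
x: need Σw·x = 54·88 = 4752. Existing = 6·17 + 8·113 + 4·61 + 5·11 + 9·13 = 1422. Remainder 3330 / 22 ≈ 151.36.
y: need Σw·y = 54·78 = 4212. Existing = 6·207 + 8·165 + 4·128 + 5·183 + 9·12 = 4097. Remainder 115 / 22 ≈ 5.23.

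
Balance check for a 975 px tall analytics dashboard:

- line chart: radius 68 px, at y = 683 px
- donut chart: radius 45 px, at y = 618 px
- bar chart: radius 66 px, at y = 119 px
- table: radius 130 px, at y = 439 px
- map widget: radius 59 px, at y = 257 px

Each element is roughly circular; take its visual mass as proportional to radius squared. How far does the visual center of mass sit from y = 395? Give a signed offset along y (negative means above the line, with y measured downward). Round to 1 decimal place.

Weights ∝ r²: line chart 68² = 4624, donut chart 45² = 2025, bar chart 66² = 4356, table 130² = 16900, map widget 59² = 3481; Σw = 31386.
y: (4624·683 + 2025·618 + 4356·119 + 16900·439 + 3481·257) / 31386 = 13241723 / 31386 ≈ 421.90
Difference: 421.90 − 395 ≈ 26.90.

≈ 26.9 px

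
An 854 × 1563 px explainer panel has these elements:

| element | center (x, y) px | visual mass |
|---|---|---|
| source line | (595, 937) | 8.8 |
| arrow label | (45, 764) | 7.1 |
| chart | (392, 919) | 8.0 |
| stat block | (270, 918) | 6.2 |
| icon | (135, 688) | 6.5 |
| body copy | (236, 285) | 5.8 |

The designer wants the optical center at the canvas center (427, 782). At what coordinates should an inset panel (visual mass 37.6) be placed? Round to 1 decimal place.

After adding the inset panel, total weight = 8.8 + 7.1 + 8.0 + 6.2 + 6.5 + 5.8 + 37.6 = 80.0.
x: need Σw·x = 80.0·427 = 34160.0. Existing = 8.8·595 + 7.1·45 + 8.0·392 + 6.2·270 + 6.5·135 + 5.8·236 = 12611.8. Remainder 21548.2 / 37.6 ≈ 573.09.
y: need Σw·y = 80.0·782 = 62560.0. Existing = 8.8·937 + 7.1·764 + 8.0·919 + 6.2·918 + 6.5·688 + 5.8·285 = 32838.6. Remainder 29721.4 / 37.6 ≈ 790.46.

(573.1, 790.5)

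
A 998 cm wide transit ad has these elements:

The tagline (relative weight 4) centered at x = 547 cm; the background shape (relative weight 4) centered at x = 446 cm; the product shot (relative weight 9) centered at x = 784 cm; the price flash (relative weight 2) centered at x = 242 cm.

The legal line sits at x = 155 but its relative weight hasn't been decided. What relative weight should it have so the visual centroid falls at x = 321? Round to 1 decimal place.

w ≈ 32.6

Known weights sum to 4 + 4 + 9 + 2 = 19; their moment is 4·547 + 4·446 + 9·784 + 2·242 = 11512.
Set Σw·x/Σw = 321: (11512 + 155w) = 321·(19 + w).
So w = (321·19 − 11512)/(155 − 321) = -5413/-166 ≈ 32.61.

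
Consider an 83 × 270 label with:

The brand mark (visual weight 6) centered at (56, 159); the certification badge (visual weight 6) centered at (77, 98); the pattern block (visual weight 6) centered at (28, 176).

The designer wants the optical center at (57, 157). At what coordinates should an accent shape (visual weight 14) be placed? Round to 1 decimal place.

(61.3, 173.3)

New total weight: (6 + 6 + 6) + 14 = 32.
x: target moment 32×57 = 1824; current 6·56 + 6·77 + 6·28 = 966; the accent shape supplies 858, so x = 858/14 ≈ 61.29.
y: target moment 32×157 = 5024; current 6·159 + 6·98 + 6·176 = 2598; the accent shape supplies 2426, so y = 2426/14 ≈ 173.29.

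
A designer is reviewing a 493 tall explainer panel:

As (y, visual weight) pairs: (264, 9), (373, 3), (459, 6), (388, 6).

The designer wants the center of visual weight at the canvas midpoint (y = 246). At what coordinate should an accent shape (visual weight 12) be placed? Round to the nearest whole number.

y ≈ 23

New total weight: (9 + 3 + 6 + 6) + 12 = 36.
Along y: (8577 + 12·y) / 36 = 246 (existing moment 9·264 + 3·373 + 6·459 + 6·388 = 8577) ⇒ y = (8856 − 8577) / 12 ≈ 23.25.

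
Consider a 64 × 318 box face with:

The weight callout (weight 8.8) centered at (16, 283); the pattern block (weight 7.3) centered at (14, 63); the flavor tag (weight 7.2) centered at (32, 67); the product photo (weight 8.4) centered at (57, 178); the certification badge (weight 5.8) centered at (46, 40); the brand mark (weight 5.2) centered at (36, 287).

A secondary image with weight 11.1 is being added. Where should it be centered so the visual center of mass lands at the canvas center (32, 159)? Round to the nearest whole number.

(28, 171)

After adding the secondary image, total weight = 8.8 + 7.3 + 7.2 + 8.4 + 5.8 + 5.2 + 11.1 = 53.8.
x: target moment 53.8×32 = 1721.6; current 8.8·16 + 7.3·14 + 7.2·32 + 8.4·57 + 5.8·46 + 5.2·36 = 1406.2; the secondary image supplies 315.4, so x = 315.4/11.1 ≈ 28.41.
y: target moment 53.8×159 = 8554.2; current 8.8·283 + 7.3·63 + 7.2·67 + 8.4·178 + 5.8·40 + 5.2·287 = 6652.3; the secondary image supplies 1901.9, so y = 1901.9/11.1 ≈ 171.34.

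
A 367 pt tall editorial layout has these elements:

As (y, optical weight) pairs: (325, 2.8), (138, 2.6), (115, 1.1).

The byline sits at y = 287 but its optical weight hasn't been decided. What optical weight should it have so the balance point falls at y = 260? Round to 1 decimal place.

w ≈ 10.9

Fixed elements: Σw = 2.8 + 2.6 + 1.1 = 6.5, Σw·y = 2.8·325 + 2.6·138 + 1.1·115 = 1395.3.
For the centroid to hit 260: (1395.3 + w·287) / (6.5 + w) = 260.
Rearranging, w·(287 − 260) = 260·6.5 − 1395.3 = 294.7, so w ≈ 294.7/27 = 10.91.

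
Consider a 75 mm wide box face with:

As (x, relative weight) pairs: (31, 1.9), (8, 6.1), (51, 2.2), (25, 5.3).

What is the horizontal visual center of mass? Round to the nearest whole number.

Σw = 1.9 + 6.1 + 2.2 + 5.3 = 15.5.
x: (1.9·31 + 6.1·8 + 2.2·51 + 5.3·25) / 15.5 = 352.4 / 15.5 ≈ 22.74

x ≈ 23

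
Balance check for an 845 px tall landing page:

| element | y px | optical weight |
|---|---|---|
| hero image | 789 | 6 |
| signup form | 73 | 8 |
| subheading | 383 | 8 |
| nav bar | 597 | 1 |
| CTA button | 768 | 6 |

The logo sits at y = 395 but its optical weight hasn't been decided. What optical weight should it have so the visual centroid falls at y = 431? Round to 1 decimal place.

w ≈ 30.2

Existing Σw = 29 (6 + 8 + 8 + 1 + 6); existing moment 6·789 + 8·73 + 8·383 + 1·597 + 6·768 = 13587.
Balance at y = 431 requires (13587 + w·395) / (29 + w) = 431.
Rearranging, w·(395 − 431) = 431·29 − 13587 = -1088, so w ≈ -1088/-36 = 30.22.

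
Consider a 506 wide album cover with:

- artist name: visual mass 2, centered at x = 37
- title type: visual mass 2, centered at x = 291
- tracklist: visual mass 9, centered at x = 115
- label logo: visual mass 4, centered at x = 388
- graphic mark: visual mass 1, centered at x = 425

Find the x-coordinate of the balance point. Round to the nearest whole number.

x ≈ 204

Weights sum to 2 + 2 + 9 + 4 + 1 = 18.
Σw·x = 2·37 + 2·291 + 9·115 + 4·388 + 1·425 = 3668, so x̄ = 3668/18 ≈ 203.78.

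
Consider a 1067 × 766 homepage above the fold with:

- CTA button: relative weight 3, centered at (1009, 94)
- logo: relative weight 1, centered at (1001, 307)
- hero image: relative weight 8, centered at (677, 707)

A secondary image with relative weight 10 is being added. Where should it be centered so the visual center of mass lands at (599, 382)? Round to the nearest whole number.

(373, 216)

After adding the secondary image, total weight = 3 + 1 + 8 + 10 = 22.
x: target moment 22×599 = 13178; current 3·1009 + 1·1001 + 8·677 = 9444; the secondary image supplies 3734, so x = 3734/10 ≈ 373.40.
y: target moment 22×382 = 8404; current 3·94 + 1·307 + 8·707 = 6245; the secondary image supplies 2159, so y = 2159/10 ≈ 215.90.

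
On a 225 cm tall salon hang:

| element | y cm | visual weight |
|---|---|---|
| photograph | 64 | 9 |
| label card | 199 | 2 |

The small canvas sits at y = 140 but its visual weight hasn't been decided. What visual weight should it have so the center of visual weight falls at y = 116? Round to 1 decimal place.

Known weights sum to 9 + 2 = 11; their moment is 9·64 + 2·199 = 974.
Balance at y = 116 requires (974 + w·140) / (11 + w) = 116.
Solving: w = (116·11 − 974) / (140 − 116) = 302 / 24 ≈ 12.58.

w ≈ 12.6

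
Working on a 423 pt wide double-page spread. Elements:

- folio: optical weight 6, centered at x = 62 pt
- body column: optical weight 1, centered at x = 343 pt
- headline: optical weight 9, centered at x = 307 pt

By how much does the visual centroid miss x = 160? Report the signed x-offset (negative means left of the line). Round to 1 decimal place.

≈ 57.4 pt

Weights sum to 6 + 1 + 9 = 16.
x-moment: 6·62 + 1·343 + 9·307 = 3478; centroid 3478/16 ≈ 217.38.
Offset from x = 160: 217.38 − 160 ≈ 57.38.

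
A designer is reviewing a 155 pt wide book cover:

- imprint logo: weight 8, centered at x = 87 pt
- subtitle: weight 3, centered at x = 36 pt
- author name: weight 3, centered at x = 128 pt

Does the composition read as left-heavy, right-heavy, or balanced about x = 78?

Σw = 8 + 3 + 3 = 14.
x: (8·87 + 3·36 + 3·128) / 14 = 1188 / 14 ≈ 84.86
84.9 vs midline 78 → right-heavy.

right-heavy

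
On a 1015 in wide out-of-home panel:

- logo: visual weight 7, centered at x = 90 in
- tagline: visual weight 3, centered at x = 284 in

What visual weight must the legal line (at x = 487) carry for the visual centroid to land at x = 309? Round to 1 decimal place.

w ≈ 9.0

Fixed elements: Σw = 7 + 3 = 10, Σw·x = 7·90 + 3·284 = 1482.
Set Σw·x/Σw = 309: (1482 + 487w) = 309·(10 + w).
Solving: w = (309·10 − 1482) / (487 − 309) = 1608 / 178 ≈ 9.03.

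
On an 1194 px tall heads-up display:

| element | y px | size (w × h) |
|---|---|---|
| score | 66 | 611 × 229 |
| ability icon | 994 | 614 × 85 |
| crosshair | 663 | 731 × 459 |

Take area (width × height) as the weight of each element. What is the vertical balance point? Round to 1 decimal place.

y ≈ 537.4

Areas → weights: score 611·229 = 139919, ability icon 614·85 = 52190, crosshair 731·459 = 335529; Σw = 527638.
Σw·y = 139919·66 + 52190·994 + 335529·663 = 283567241, so ȳ = 283567241/527638 ≈ 537.43.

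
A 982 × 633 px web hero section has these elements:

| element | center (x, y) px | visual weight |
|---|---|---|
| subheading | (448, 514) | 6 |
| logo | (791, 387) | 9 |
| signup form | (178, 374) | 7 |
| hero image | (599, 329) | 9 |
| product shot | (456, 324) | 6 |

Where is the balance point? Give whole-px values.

(518, 381)

Weights sum to 6 + 9 + 7 + 9 + 6 = 37.
x-moment: 6·448 + 9·791 + 7·178 + 9·599 + 6·456 = 19180; centroid 19180/37 ≈ 518.38.
y-moment: 6·514 + 9·387 + 7·374 + 9·329 + 6·324 = 14090; centroid 14090/37 ≈ 380.81.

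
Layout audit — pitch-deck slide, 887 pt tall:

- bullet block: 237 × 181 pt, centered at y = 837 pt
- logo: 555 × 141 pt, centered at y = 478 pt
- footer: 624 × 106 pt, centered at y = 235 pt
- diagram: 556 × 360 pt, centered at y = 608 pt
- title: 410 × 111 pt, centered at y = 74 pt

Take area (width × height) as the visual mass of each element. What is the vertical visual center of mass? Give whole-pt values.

y ≈ 494

Taking area as weight: bullet block 237·181 = 42897, logo 555·141 = 78255, footer 624·106 = 66144, diagram 556·360 = 200160, title 410·111 = 45510. Sum 432966.
y: (42897·837 + 78255·478 + 66144·235 + 200160·608 + 45510·74) / 432966 = 213919539 / 432966 ≈ 494.08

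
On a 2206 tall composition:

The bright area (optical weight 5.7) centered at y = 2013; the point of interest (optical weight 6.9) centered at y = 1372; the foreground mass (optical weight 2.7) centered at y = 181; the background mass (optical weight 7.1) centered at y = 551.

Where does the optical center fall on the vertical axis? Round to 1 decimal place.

Σw = 5.7 + 6.9 + 2.7 + 7.1 = 22.4.
y-moment: 5.7·2013 + 6.9·1372 + 2.7·181 + 7.1·551 = 25341.7; centroid 25341.7/22.4 ≈ 1131.33.

y ≈ 1131.3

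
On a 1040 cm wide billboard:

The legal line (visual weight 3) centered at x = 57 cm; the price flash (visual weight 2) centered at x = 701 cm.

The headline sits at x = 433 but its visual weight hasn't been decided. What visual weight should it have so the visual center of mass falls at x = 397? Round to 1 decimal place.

w ≈ 11.4

Fixed elements: Σw = 3 + 2 = 5, Σw·x = 3·57 + 2·701 = 1573.
Balance at x = 397 requires (1573 + w·433) / (5 + w) = 397.
Solving: w = (397·5 − 1573) / (433 − 397) = 412 / 36 ≈ 11.44.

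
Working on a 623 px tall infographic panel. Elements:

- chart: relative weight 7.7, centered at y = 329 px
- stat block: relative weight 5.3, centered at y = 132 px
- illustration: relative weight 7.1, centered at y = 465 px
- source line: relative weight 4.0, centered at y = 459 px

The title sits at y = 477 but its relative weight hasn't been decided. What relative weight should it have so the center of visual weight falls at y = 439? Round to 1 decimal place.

w ≈ 58.1

Known weights sum to 7.7 + 5.3 + 7.1 + 4.0 = 24.1; their moment is 7.7·329 + 5.3·132 + 7.1·465 + 4.0·459 = 8370.4.
For the centroid to hit 439: (8370.4 + w·477) / (24.1 + w) = 439.
Rearranging, w·(477 − 439) = 439·24.1 − 8370.4 = 2209.5, so w ≈ 2209.5/38 = 58.14.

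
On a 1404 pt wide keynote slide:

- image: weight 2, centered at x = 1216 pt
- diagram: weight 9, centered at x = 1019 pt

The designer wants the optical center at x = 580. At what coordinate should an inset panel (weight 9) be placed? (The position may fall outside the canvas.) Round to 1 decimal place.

With the inset panel, Σw becomes 2 + 9 + 9 = 20.
x: need Σw·x = 20·580 = 11600. Existing = 2·1216 + 9·1019 = 11603. Remainder -3 / 9 ≈ -0.33.

x ≈ -0.3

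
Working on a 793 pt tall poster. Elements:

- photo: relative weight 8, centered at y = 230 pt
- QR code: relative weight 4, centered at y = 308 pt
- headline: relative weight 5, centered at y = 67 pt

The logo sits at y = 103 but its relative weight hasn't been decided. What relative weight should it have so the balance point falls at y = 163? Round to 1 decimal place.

Fixed elements: Σw = 8 + 4 + 5 = 17, Σw·y = 8·230 + 4·308 + 5·67 = 3407.
For the centroid to hit 163: (3407 + w·103) / (17 + w) = 163.
Rearranging, w·(103 − 163) = 163·17 − 3407 = -636, so w ≈ -636/-60 = 10.60.

w ≈ 10.6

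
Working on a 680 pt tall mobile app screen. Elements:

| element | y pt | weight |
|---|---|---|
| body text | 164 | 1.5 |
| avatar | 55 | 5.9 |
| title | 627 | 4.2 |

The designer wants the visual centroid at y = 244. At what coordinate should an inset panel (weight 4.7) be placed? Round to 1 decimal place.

y ≈ 164.5

With the inset panel, Σw becomes 1.5 + 5.9 + 4.2 + 4.7 = 16.3.
Along y: (3203.9 + 4.7·y) / 16.3 = 244 (existing moment 1.5·164 + 5.9·55 + 4.2·627 = 3203.9) ⇒ y = (3977.2 − 3203.9) / 4.7 ≈ 164.53.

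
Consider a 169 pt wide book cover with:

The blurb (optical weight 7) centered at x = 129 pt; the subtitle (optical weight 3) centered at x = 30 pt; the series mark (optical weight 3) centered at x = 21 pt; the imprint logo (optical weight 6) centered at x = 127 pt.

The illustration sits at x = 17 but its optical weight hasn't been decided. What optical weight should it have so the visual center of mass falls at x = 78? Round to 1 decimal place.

w ≈ 5.5

Known weights sum to 7 + 3 + 3 + 6 = 19; their moment is 7·129 + 3·30 + 3·21 + 6·127 = 1818.
Set Σw·x/Σw = 78: (1818 + 17w) = 78·(19 + w).
Solving: w = (78·19 − 1818) / (17 − 78) = -336 / -61 ≈ 5.51.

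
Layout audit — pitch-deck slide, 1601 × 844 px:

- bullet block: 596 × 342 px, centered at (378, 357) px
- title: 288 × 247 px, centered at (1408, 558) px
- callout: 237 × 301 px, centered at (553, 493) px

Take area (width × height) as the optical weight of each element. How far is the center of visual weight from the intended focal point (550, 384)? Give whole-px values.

Areas → weights: bullet block 596·342 = 203832, title 288·247 = 71136, callout 237·301 = 71337; Σw = 346305.
x: (203832·378 + 71136·1408 + 71337·553) / 346305 = 216657345 / 346305 ≈ 625.63
y: (203832·357 + 71136·558 + 71337·493) / 346305 = 147631053 / 346305 ≈ 426.30
Offset from (550, 384): Δx ≈ 75.63, Δy ≈ 42.30; distance = √(Δx² + Δy²) ≈ 86.65.

≈ 87 px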